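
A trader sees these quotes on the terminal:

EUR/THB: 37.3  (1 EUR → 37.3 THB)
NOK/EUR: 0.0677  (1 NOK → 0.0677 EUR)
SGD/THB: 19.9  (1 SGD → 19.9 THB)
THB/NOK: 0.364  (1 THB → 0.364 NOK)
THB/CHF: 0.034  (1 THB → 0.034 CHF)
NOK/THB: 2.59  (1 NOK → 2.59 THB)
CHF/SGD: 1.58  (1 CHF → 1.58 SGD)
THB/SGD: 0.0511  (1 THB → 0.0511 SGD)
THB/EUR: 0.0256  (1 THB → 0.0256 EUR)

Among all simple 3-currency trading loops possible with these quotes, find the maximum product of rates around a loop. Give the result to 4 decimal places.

1.0690

THB→CHF→SGD→THB: 0.034 × 1.58 × 19.9 = 1.06903
THB→NOK→EUR→THB: 0.364 × 0.0677 × 37.3 = 0.91918
Maximum is THB→CHF→SGD→THB at 1.0690; arbitrage exists.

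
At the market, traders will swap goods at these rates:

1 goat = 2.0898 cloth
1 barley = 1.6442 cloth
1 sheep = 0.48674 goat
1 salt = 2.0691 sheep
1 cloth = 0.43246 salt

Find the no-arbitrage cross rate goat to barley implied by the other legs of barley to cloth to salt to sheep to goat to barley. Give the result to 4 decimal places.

1.3964

Known legs of the cycle: 1.6442 × 0.43246 × 2.0691 × 0.48674 = 0.716108957767953288
For no arbitrage the full-cycle product must be 1, so the missing rate is 1 / 0.716108957767953288 ≈ 1.396436.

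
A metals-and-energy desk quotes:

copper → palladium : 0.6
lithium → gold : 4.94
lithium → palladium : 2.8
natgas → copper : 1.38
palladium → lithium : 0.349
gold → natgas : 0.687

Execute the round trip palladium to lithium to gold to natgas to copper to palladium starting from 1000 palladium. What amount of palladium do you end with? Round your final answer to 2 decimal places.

980.71

1000 palladium × 0.349 = 349 lithium
349 lithium × 4.94 = 1724.06 gold
1724.06 gold × 0.687 = 1184.42922 natgas
1184.42922 natgas × 1.38 = 1634.5123236 copper
1634.5123236 copper × 0.6 = 980.70739416 palladium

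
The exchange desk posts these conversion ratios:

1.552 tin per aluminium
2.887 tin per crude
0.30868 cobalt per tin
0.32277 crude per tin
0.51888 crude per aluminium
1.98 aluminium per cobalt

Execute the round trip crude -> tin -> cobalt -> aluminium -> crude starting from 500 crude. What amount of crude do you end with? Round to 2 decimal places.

457.78

500 crude × 2.887 = 1443.5 tin
1443.5 tin × 0.30868 = 445.57958 cobalt
445.57958 cobalt × 1.98 = 882.2475684 aluminium
882.2475684 aluminium × 0.51888 = 457.780618291392 crude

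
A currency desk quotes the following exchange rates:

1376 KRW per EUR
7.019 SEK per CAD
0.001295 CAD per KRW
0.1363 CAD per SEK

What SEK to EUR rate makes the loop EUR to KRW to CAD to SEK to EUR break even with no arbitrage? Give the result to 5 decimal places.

Known legs of the cycle: 1376 × 0.001295 × 7.019 = 12.50729648
For no arbitrage the full-cycle product must be 1, so the missing rate is 1 / 12.50729648 ≈ 0.0799533.

0.07995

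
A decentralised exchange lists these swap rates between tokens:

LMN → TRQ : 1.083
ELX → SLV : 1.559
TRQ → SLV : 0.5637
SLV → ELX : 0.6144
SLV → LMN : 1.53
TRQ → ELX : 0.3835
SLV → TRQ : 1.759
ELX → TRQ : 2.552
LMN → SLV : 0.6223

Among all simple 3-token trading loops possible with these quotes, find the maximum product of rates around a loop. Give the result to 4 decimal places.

1.0517

ELX→SLV→TRQ→ELX: 1.559 × 1.759 × 0.3835 = 1.05166
LMN→TRQ→SLV→LMN: 1.083 × 0.5637 × 1.53 = 0.93405
ELX→TRQ→SLV→ELX: 2.552 × 0.5637 × 0.6144 = 0.88385
Maximum is ELX→SLV→TRQ→ELX at 1.0517; arbitrage exists.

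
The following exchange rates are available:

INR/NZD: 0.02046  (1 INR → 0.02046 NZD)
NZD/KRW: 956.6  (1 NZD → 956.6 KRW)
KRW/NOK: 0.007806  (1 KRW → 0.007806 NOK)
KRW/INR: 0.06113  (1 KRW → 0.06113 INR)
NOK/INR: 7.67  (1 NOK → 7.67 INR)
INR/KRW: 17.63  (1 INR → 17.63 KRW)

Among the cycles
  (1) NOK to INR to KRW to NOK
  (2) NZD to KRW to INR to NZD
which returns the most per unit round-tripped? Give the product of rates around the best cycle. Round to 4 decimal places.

1.1964

(1) 7.67 × 17.63 × 0.007806 = 1.05554
(2) 956.6 × 0.06113 × 0.02046 = 1.19644
Highest is cycle (2) at 1.1964 (>1, arbitrage).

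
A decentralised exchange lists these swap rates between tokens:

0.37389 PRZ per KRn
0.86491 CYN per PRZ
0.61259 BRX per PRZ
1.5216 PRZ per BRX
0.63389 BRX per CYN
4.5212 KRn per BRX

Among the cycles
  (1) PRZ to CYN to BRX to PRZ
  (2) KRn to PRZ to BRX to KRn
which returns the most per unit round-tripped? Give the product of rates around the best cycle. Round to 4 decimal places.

(1) 0.86491 × 0.63389 × 1.5216 = 0.83423
(2) 0.37389 × 0.61259 × 4.5212 = 1.03554
Highest is cycle (2) at 1.0355 (>1, arbitrage).

1.0355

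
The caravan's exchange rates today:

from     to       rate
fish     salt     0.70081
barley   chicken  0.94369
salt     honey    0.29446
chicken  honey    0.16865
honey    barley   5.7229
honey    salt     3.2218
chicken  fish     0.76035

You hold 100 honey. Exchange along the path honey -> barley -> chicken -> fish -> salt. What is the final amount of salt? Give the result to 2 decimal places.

100 honey × 5.7229 = 572.29 barley
572.29 barley × 0.94369 = 540.0643501 chicken
540.0643501 chicken × 0.76035 = 410.637928598535 fish
410.637928598535 fish × 0.70081 = 287.77916674113931335 salt

287.78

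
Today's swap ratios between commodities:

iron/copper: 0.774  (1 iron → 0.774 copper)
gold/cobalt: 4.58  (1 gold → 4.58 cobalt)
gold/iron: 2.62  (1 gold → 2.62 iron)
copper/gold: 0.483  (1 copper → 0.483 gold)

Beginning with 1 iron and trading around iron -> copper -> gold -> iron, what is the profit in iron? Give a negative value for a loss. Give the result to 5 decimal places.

1 iron × 0.774 = 0.774 copper
0.774 copper × 0.483 = 0.373842 gold
0.373842 gold × 2.62 = 0.97946604 iron
Net change: 0.97946604 − 1 = -0.02053396 iron

-0.02053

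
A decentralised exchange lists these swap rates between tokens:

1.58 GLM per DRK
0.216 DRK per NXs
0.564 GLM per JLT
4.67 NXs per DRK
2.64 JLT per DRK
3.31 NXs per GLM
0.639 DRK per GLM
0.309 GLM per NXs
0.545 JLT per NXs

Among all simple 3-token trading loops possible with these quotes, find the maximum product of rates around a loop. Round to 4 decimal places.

1.1296

DRK→GLM→NXs→DRK: 1.58 × 3.31 × 0.216 = 1.12964
JLT→GLM→NXs→JLT: 0.564 × 3.31 × 0.545 = 1.01743
JLT→GLM→DRK→JLT: 0.564 × 0.639 × 2.64 = 0.95145
DRK→NXs→GLM→DRK: 4.67 × 0.309 × 0.639 = 0.92210
Maximum is DRK→GLM→NXs→DRK at 1.1296; arbitrage exists.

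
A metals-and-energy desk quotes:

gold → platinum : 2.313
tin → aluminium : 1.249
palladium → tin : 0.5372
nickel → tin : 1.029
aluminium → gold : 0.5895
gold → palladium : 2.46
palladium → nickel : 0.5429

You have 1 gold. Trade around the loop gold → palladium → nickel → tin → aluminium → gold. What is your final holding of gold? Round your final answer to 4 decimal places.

1.0119

1 gold × 2.46 = 2.46 palladium
2.46 palladium × 0.5429 = 1.335534 nickel
1.335534 nickel × 1.029 = 1.374264486 tin
1.374264486 tin × 1.249 = 1.716456343014 aluminium
1.716456343014 aluminium × 0.5895 = 1.011851014206753 gold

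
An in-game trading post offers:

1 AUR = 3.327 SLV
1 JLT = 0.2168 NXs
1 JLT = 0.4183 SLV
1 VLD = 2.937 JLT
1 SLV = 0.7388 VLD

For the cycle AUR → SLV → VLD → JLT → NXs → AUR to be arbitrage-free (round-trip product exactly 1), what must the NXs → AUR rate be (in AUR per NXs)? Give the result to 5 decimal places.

0.63894

Known legs of the cycle: 3.327 × 0.7388 × 2.937 × 0.2168 = 1.56510295720416
For no arbitrage the full-cycle product must be 1, so the missing rate is 1 / 1.56510295720416 ≈ 0.6389356.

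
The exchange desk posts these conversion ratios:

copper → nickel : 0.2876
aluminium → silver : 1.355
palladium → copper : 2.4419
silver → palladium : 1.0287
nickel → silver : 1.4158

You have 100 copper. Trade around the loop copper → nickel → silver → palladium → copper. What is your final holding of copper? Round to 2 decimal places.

102.28

100 copper × 0.2876 = 28.76 nickel
28.76 nickel × 1.4158 = 40.718408 silver
40.718408 silver × 1.0287 = 41.8870263096 palladium
41.8870263096 palladium × 2.4419 = 102.28392954541224 copper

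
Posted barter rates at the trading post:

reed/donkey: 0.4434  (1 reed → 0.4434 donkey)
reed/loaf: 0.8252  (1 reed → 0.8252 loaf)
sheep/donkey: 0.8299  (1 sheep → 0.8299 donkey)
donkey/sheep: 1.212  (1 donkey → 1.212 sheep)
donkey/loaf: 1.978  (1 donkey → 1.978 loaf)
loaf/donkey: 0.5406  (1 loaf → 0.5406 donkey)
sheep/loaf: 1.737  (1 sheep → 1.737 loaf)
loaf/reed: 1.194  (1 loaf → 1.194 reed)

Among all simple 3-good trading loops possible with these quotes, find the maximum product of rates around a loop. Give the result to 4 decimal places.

loaf→donkey→sheep→loaf: 0.5406 × 1.212 × 1.737 = 1.13809
reed→donkey→loaf→reed: 0.4434 × 1.978 × 1.194 = 1.04719
Maximum is loaf→donkey→sheep→loaf at 1.1381; arbitrage exists.

1.1381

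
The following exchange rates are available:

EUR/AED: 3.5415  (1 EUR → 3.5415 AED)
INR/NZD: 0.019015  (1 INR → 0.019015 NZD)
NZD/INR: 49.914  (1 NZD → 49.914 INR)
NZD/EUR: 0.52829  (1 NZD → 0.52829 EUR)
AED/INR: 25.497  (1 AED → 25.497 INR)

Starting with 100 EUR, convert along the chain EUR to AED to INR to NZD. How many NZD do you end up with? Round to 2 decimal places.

171.70

100 EUR × 3.5415 = 354.15 AED
354.15 AED × 25.497 = 9029.76255 INR
9029.76255 INR × 0.019015 = 171.70093488825 NZD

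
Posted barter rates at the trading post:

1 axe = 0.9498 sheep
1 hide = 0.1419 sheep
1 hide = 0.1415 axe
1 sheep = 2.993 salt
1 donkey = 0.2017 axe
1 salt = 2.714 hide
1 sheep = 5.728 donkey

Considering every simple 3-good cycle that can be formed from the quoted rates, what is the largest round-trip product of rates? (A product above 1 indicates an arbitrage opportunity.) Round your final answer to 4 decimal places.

1.1527

sheep→salt→hide→sheep: 2.993 × 2.714 × 0.1419 = 1.15265
sheep→donkey→axe→sheep: 5.728 × 0.2017 × 0.9498 = 1.09734
Maximum is sheep→salt→hide→sheep at 1.1527; arbitrage exists.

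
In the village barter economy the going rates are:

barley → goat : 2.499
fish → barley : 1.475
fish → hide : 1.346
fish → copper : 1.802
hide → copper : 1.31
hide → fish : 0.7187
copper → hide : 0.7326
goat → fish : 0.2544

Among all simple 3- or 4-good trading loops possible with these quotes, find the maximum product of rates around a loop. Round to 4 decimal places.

copper→hide→fish→copper: 0.7326 × 0.7187 × 1.802 = 0.94879
fish→barley→goat→fish: 1.475 × 2.499 × 0.2544 = 0.93772
Maximum is copper→hide→fish→copper at 0.9488; no arbitrage — every cycle loses value.

0.9488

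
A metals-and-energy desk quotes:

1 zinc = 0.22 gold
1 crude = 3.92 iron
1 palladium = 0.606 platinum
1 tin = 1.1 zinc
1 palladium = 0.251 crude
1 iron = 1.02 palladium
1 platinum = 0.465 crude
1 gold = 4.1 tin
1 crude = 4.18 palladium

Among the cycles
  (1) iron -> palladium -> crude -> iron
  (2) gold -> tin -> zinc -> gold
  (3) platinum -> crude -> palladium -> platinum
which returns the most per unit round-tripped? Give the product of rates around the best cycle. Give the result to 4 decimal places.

1.1779

(1) 1.02 × 0.251 × 3.92 = 1.00360
(2) 4.1 × 1.1 × 0.22 = 0.99220
(3) 0.465 × 4.18 × 0.606 = 1.17788
Highest is cycle (3) at 1.1779 (>1, arbitrage).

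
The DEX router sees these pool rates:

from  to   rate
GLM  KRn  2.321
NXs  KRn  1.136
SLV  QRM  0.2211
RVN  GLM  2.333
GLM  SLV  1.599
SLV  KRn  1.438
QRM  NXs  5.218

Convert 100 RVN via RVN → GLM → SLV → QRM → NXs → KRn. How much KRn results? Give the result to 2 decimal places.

100 RVN × 2.333 = 233.3 GLM
233.3 GLM × 1.599 = 373.0467 SLV
373.0467 SLV × 0.2211 = 82.48062537 QRM
82.48062537 QRM × 5.218 = 430.38390318066 NXs
430.38390318066 NXs × 1.136 = 488.91611401322976 KRn

488.92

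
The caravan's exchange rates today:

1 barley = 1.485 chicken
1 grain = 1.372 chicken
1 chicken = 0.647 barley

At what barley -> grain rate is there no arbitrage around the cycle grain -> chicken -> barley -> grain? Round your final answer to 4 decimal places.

1.1265

Known legs of the cycle: 1.372 × 0.647 = 0.887684
For no arbitrage the full-cycle product must be 1, so the missing rate is 1 / 0.887684 ≈ 1.126527.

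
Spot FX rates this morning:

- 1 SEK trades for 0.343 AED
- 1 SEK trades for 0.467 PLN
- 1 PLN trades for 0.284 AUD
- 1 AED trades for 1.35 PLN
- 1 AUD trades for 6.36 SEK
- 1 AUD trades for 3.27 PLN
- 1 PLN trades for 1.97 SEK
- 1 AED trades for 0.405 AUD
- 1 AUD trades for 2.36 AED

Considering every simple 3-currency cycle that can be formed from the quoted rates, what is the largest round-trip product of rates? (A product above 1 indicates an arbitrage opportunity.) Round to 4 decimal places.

AED→PLN→SEK→AED: 1.35 × 1.97 × 0.343 = 0.91221
AED→PLN→AUD→AED: 1.35 × 0.284 × 2.36 = 0.90482
AED→AUD→SEK→AED: 0.405 × 6.36 × 0.343 = 0.88350
PLN→AUD→SEK→PLN: 0.284 × 6.36 × 0.467 = 0.84351
Maximum is AED→PLN→SEK→AED at 0.9122; no arbitrage — every cycle loses value.

0.9122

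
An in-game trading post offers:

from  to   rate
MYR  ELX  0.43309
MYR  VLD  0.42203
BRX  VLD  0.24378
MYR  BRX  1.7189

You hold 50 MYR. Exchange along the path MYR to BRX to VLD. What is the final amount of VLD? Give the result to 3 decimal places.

20.952

50 MYR × 1.7189 = 85.945 BRX
85.945 BRX × 0.24378 = 20.9516721 VLD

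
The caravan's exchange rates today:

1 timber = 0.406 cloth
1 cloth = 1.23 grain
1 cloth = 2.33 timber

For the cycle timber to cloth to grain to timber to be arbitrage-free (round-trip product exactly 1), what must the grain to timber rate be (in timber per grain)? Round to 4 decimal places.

Known legs of the cycle: 0.406 × 1.23 = 0.49938
For no arbitrage the full-cycle product must be 1, so the missing rate is 1 / 0.49938 ≈ 2.002483.

2.0025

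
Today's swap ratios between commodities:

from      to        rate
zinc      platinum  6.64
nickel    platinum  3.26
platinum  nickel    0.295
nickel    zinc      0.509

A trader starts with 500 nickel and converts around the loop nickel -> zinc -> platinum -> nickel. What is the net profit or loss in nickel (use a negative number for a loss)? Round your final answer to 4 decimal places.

-1.4854

500 nickel × 0.509 = 254.5 zinc
254.5 zinc × 6.64 = 1689.88 platinum
1689.88 platinum × 0.295 = 498.5146 nickel
Net change: 498.5146 − 500 = -1.4854 nickel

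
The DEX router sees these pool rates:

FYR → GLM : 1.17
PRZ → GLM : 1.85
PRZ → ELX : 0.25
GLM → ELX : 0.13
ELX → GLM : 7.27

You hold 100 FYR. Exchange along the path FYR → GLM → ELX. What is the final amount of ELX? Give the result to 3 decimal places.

15.210

100 FYR × 1.17 = 117 GLM
117 GLM × 0.13 = 15.21 ELX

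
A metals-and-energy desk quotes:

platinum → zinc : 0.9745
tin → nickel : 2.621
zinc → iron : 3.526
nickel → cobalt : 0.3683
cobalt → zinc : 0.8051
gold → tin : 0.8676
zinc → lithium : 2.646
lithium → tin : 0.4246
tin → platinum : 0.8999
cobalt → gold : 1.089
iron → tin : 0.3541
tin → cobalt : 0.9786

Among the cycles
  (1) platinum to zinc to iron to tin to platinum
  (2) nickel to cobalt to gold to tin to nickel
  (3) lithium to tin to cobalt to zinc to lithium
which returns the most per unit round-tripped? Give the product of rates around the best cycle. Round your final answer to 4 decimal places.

1.0949

(1) 0.9745 × 3.526 × 0.3541 × 0.8999 = 1.09492
(2) 0.3683 × 1.089 × 0.8676 × 2.621 = 0.91204
(3) 0.4246 × 0.9786 × 0.8051 × 2.646 = 0.88517
Highest is cycle (1) at 1.0949 (>1, arbitrage).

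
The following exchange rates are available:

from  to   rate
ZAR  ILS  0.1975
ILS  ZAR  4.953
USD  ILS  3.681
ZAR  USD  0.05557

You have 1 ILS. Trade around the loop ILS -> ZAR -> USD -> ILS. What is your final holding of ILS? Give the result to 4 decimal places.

1.0132

1 ILS × 4.953 = 4.953 ZAR
4.953 ZAR × 0.05557 = 0.27523821 USD
0.27523821 USD × 3.681 = 1.01315185101 ILS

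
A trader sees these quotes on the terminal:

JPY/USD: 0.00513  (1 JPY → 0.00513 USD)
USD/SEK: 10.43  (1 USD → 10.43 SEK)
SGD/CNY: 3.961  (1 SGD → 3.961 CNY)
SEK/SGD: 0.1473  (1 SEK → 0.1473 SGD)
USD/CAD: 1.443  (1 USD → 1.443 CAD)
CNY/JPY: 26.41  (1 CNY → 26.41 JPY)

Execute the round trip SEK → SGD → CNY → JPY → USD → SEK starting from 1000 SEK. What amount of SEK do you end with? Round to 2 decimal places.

1000 SEK × 0.1473 = 147.3 SGD
147.3 SGD × 3.961 = 583.4553 CNY
583.4553 CNY × 26.41 = 15409.054473 JPY
15409.054473 JPY × 0.00513 = 79.04844944649 USD
79.04844944649 USD × 10.43 = 824.4753277268907 SEK

824.48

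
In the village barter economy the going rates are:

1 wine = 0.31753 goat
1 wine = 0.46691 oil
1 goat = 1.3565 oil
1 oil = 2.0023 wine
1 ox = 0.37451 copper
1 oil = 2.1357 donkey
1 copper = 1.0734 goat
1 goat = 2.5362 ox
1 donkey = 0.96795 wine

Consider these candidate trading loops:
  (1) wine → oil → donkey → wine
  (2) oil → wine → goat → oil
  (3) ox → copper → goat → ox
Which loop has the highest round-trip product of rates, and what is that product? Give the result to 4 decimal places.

(1) 0.46691 × 2.1357 × 0.96795 = 0.96522
(2) 2.0023 × 0.31753 × 1.3565 = 0.86245
(3) 0.37451 × 1.0734 × 2.5362 = 1.01955
Highest is cycle (3) at 1.0195 (>1, arbitrage).

1.0195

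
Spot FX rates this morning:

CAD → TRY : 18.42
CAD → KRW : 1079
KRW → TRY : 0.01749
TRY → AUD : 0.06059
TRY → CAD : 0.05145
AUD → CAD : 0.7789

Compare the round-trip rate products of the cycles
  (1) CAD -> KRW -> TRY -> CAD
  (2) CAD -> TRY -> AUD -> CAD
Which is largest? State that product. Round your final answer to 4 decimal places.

(1) 1079 × 0.01749 × 0.05145 = 0.97095
(2) 18.42 × 0.06059 × 0.7789 = 0.86931
Highest is cycle (1) at 0.9709 (≤1, no arbitrage).

0.9709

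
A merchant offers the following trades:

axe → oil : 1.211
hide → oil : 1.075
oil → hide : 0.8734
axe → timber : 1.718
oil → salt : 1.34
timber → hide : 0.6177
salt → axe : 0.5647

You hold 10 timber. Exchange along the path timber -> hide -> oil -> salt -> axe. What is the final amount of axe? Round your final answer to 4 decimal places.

5.0247

10 timber × 0.6177 = 6.177 hide
6.177 hide × 1.075 = 6.640275 oil
6.640275 oil × 1.34 = 8.8979685 salt
8.8979685 salt × 0.5647 = 5.02468281195 axe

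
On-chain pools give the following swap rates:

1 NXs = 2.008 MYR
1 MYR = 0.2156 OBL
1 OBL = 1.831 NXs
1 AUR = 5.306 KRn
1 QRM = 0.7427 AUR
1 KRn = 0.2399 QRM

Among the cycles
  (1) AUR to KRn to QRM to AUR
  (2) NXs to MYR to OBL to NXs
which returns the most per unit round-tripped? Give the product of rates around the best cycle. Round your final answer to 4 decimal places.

0.9454

(1) 5.306 × 0.2399 × 0.7427 = 0.94539
(2) 2.008 × 0.2156 × 1.831 = 0.79269
Highest is cycle (1) at 0.9454 (≤1, no arbitrage).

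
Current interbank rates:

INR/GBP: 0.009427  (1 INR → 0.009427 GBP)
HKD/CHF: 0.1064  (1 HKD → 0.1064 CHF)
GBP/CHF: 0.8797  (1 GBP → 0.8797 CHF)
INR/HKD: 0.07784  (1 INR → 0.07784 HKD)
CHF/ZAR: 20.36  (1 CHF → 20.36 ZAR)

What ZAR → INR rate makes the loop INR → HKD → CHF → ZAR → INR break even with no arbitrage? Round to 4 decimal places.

5.9303

Known legs of the cycle: 0.07784 × 0.1064 × 20.36 = 0.16862510336
For no arbitrage the full-cycle product must be 1, so the missing rate is 1 / 0.16862510336 ≈ 5.930315.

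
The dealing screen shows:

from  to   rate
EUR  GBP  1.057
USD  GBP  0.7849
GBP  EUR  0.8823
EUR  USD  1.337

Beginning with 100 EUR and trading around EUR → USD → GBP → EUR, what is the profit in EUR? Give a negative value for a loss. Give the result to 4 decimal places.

100 EUR × 1.337 = 133.7 USD
133.7 USD × 0.7849 = 104.94113 GBP
104.94113 GBP × 0.8823 = 92.589558999 EUR
Net change: 92.589558999 − 100 = -7.410441001 EUR

-7.4104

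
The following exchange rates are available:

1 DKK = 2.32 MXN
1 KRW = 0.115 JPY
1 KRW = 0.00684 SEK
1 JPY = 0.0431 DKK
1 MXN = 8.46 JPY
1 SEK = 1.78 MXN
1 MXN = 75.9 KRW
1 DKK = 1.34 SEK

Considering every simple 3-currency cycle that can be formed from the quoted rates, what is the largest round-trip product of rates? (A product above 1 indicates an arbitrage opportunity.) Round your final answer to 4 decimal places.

0.9241

MXN→KRW→SEK→MXN: 75.9 × 0.00684 × 1.78 = 0.92410
MXN→JPY→DKK→MXN: 8.46 × 0.0431 × 2.32 = 0.84593
Maximum is MXN→KRW→SEK→MXN at 0.9241; no arbitrage — every cycle loses value.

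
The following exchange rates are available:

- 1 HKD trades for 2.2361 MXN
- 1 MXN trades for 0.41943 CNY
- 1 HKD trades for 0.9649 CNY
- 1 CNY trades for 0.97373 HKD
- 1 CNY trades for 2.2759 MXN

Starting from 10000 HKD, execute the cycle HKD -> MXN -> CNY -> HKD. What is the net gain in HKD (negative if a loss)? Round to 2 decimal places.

-867.51

10000 HKD × 2.2361 = 22361 MXN
22361 MXN × 0.41943 = 9378.87423 CNY
9378.87423 CNY × 0.97373 = 9132.4912039779 HKD
Net change: 9132.4912039779 − 10000 = -867.5087960221 HKD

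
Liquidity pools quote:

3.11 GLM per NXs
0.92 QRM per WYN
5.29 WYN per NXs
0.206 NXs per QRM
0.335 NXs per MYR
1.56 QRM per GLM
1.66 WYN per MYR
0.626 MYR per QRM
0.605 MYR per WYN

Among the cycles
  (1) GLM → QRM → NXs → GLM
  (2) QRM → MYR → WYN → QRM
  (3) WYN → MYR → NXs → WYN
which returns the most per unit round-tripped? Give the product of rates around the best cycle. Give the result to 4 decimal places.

1.0722

(1) 1.56 × 0.206 × 3.11 = 0.99943
(2) 0.626 × 1.66 × 0.92 = 0.95603
(3) 0.605 × 0.335 × 5.29 = 1.07215
Highest is cycle (3) at 1.0722 (>1, arbitrage).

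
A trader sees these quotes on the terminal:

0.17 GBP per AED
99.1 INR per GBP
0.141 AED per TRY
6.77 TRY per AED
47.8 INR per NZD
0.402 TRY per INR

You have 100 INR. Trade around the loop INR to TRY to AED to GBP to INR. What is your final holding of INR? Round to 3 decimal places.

100 INR × 0.402 = 40.2 TRY
40.2 TRY × 0.141 = 5.6682 AED
5.6682 AED × 0.17 = 0.963594 GBP
0.963594 GBP × 99.1 = 95.4921654 INR

95.492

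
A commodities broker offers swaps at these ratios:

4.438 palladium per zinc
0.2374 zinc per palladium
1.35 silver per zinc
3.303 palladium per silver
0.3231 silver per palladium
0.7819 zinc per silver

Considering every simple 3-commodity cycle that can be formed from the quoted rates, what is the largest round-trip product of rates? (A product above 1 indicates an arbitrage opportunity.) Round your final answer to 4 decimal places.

zinc→palladium→silver→zinc: 4.438 × 0.3231 × 0.7819 = 1.12118
zinc→silver→palladium→zinc: 1.35 × 3.303 × 0.2374 = 1.05858
Maximum is zinc→palladium→silver→zinc at 1.1212; arbitrage exists.

1.1212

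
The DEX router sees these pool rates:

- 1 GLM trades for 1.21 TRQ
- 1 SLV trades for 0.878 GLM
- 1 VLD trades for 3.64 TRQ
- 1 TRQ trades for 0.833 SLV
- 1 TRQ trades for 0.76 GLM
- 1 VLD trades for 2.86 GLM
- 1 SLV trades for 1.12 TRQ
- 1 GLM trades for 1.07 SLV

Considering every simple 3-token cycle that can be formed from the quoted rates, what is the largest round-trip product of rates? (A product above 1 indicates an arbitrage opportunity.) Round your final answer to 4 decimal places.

SLV→TRQ→GLM→SLV: 1.12 × 0.76 × 1.07 = 0.91078
SLV→GLM→TRQ→SLV: 0.878 × 1.21 × 0.833 = 0.88496
Maximum is SLV→TRQ→GLM→SLV at 0.9108; no arbitrage — every cycle loses value.

0.9108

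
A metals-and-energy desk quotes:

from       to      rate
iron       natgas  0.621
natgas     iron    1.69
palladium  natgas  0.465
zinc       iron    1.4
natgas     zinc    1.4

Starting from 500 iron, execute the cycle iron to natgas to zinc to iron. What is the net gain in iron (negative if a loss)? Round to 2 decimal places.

108.58

500 iron × 0.621 = 310.5 natgas
310.5 natgas × 1.4 = 434.7 zinc
434.7 zinc × 1.4 = 608.58 iron
Net change: 608.58 − 500 = 108.58 iron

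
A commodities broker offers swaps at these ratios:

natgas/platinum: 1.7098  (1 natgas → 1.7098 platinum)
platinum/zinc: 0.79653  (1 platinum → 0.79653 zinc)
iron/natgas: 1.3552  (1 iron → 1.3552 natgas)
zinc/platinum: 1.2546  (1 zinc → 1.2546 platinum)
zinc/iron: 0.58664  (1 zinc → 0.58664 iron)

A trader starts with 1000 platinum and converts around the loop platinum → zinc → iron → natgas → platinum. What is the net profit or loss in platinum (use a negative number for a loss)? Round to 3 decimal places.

82.736

1000 platinum × 0.79653 = 796.53 zinc
796.53 zinc × 0.58664 = 467.2763592 iron
467.2763592 iron × 1.3552 = 633.25292198784 natgas
633.25292198784 natgas × 1.7098 = 1082.735846014808832 platinum
Net change: 1082.735846014808832 − 1000 = 82.735846014808832 platinum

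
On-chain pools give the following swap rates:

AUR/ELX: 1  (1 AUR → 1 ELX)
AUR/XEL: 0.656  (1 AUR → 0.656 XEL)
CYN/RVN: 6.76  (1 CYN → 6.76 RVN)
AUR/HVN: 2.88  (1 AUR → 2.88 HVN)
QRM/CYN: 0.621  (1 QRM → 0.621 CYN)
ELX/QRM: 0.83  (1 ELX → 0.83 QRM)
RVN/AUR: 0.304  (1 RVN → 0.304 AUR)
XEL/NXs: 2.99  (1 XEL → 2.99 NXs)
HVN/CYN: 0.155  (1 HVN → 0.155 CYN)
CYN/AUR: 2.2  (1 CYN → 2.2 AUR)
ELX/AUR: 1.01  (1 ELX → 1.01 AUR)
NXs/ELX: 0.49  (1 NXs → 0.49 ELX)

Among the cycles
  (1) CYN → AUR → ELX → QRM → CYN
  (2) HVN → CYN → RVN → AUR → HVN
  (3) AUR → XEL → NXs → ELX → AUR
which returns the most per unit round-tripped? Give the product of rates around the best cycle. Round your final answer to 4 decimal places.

(1) 2.2 × 1 × 0.83 × 0.621 = 1.13395
(2) 0.155 × 6.76 × 0.304 × 2.88 = 0.91737
(3) 0.656 × 2.99 × 0.49 × 1.01 = 0.97072
Highest is cycle (1) at 1.1339 (>1, arbitrage).

1.1339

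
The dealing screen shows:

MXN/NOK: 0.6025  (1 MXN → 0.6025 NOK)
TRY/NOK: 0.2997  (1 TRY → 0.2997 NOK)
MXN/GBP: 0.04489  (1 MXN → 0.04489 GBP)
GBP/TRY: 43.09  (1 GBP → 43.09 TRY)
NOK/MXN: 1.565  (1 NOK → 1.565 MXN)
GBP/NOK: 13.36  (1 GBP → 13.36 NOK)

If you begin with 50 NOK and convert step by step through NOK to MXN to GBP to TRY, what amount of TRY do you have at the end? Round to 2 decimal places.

151.36

50 NOK × 1.565 = 78.25 MXN
78.25 MXN × 0.04489 = 3.5126425 GBP
3.5126425 GBP × 43.09 = 151.359765325 TRY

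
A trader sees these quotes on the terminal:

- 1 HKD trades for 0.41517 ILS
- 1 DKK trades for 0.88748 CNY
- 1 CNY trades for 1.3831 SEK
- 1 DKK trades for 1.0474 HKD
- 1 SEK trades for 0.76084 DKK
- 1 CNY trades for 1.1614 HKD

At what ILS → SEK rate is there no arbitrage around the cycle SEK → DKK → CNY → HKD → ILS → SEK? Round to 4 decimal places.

Known legs of the cycle: 0.76084 × 0.88748 × 1.1614 × 0.41517 = 0.3255814832436736416
For no arbitrage the full-cycle product must be 1, so the missing rate is 1 / 0.3255814832436736416 ≈ 3.071428.

3.0714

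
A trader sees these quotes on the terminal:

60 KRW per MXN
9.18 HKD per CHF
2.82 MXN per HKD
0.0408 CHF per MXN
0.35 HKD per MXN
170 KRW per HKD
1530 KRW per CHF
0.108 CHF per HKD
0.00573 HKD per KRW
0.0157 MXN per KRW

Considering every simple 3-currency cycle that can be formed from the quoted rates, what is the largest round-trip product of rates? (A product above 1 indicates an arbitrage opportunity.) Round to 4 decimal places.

1.0562

HKD→MXN→CHF→HKD: 2.82 × 0.0408 × 9.18 = 1.05621
CHF→KRW→MXN→CHF: 1530 × 0.0157 × 0.0408 = 0.98006
HKD→MXN→KRW→HKD: 2.82 × 60 × 0.00573 = 0.96952
HKD→CHF→KRW→HKD: 0.108 × 1530 × 0.00573 = 0.94683
HKD→KRW→MXN→HKD: 170 × 0.0157 × 0.35 = 0.93415
Maximum is HKD→MXN→CHF→HKD at 1.0562; arbitrage exists.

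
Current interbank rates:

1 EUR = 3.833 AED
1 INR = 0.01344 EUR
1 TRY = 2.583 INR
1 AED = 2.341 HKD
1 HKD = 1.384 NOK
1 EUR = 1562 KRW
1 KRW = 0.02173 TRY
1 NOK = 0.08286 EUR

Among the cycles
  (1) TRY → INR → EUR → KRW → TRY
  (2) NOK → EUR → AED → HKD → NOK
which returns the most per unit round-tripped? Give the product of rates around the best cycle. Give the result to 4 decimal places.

1.1783

(1) 2.583 × 0.01344 × 1562 × 0.02173 = 1.17832
(2) 0.08286 × 3.833 × 2.341 × 1.384 = 1.02901
Highest is cycle (1) at 1.1783 (>1, arbitrage).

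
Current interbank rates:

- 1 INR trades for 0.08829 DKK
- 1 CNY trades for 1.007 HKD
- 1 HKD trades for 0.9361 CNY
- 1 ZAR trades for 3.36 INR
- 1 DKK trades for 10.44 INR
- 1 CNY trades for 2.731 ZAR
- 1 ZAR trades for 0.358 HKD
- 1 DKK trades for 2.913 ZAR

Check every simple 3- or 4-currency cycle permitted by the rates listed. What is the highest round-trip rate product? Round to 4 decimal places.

HKD→CNY→ZAR→HKD: 0.9361 × 2.731 × 0.358 = 0.91522
INR→DKK→ZAR→INR: 0.08829 × 2.913 × 3.36 = 0.86415
Maximum is HKD→CNY→ZAR→HKD at 0.9152; no arbitrage — every cycle loses value.

0.9152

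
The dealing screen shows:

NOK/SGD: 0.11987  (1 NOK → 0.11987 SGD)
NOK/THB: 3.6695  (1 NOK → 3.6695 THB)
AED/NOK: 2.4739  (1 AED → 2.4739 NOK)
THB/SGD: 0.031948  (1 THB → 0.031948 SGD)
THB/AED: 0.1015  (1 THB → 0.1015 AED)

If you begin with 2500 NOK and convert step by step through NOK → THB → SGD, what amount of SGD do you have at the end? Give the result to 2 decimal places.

293.08

2500 NOK × 3.6695 = 9173.75 THB
9173.75 THB × 0.031948 = 293.082965 SGD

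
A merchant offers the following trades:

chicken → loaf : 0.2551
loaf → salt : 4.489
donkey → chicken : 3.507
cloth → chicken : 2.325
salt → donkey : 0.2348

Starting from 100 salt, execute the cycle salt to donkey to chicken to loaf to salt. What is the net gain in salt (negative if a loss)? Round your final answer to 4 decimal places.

-5.7039

100 salt × 0.2348 = 23.48 donkey
23.48 donkey × 3.507 = 82.34436 chicken
82.34436 chicken × 0.2551 = 21.006046236 loaf
21.006046236 loaf × 4.489 = 94.296141553404 salt
Net change: 94.296141553404 − 100 = -5.703858446596 salt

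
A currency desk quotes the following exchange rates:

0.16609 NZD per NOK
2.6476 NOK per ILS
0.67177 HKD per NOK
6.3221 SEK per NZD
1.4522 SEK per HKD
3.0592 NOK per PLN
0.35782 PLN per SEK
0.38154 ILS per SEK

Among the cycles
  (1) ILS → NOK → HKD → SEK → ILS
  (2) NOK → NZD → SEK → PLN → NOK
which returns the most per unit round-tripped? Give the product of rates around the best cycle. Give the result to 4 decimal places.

1.1494

(1) 2.6476 × 0.67177 × 1.4522 × 0.38154 = 0.98546
(2) 0.16609 × 6.3221 × 0.35782 × 3.0592 = 1.14942
Highest is cycle (2) at 1.1494 (>1, arbitrage).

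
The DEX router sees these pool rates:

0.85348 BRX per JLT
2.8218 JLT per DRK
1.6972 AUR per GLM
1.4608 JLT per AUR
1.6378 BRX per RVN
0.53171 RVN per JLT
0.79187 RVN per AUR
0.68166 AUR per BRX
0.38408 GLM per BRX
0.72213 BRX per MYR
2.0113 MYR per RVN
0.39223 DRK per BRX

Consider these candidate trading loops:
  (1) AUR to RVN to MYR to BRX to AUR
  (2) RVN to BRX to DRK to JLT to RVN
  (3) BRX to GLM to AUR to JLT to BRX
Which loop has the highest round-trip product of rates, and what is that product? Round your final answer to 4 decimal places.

(1) 0.79187 × 2.0113 × 0.72213 × 0.68166 = 0.78400
(2) 1.6378 × 0.39223 × 2.8218 × 0.53171 = 0.96384
(3) 0.38408 × 1.6972 × 1.4608 × 0.85348 = 0.81272
Highest is cycle (2) at 0.9638 (≤1, no arbitrage).

0.9638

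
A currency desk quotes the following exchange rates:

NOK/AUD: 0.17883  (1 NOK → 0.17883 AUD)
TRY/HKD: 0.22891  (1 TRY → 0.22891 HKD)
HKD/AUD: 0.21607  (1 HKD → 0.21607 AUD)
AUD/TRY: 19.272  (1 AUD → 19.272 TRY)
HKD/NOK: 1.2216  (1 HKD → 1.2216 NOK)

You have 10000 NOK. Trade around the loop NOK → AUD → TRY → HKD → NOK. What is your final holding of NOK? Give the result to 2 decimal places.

10000 NOK × 0.17883 = 1788.3 AUD
1788.3 AUD × 19.272 = 34464.1176 TRY
34464.1176 TRY × 0.22891 = 7889.181159816 HKD
7889.181159816 HKD × 1.2216 = 9637.4237048312256 NOK

9637.42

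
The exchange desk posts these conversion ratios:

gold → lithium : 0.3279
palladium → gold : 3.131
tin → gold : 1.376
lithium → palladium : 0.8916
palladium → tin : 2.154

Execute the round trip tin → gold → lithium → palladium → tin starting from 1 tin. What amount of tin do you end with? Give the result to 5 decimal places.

1 tin × 1.376 = 1.376 gold
1.376 gold × 0.3279 = 0.4511904 lithium
0.4511904 lithium × 0.8916 = 0.40228136064 palladium
0.40228136064 palladium × 2.154 = 0.86651405081856 tin

0.86651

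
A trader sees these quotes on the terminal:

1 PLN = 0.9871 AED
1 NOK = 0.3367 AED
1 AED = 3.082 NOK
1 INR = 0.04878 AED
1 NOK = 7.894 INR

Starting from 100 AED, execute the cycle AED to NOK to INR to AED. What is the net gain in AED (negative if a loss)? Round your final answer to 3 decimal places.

18.678

100 AED × 3.082 = 308.2 NOK
308.2 NOK × 7.894 = 2432.9308 INR
2432.9308 INR × 0.04878 = 118.678364424 AED
Net change: 118.678364424 − 100 = 18.678364424 AED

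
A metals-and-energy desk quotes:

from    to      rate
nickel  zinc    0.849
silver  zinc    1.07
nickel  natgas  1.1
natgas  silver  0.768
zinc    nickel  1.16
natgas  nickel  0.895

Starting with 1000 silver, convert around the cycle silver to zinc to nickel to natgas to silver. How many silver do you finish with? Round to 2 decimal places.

1048.57

1000 silver × 1.07 = 1070 zinc
1070 zinc × 1.16 = 1241.2 nickel
1241.2 nickel × 1.1 = 1365.32 natgas
1365.32 natgas × 0.768 = 1048.56576 silver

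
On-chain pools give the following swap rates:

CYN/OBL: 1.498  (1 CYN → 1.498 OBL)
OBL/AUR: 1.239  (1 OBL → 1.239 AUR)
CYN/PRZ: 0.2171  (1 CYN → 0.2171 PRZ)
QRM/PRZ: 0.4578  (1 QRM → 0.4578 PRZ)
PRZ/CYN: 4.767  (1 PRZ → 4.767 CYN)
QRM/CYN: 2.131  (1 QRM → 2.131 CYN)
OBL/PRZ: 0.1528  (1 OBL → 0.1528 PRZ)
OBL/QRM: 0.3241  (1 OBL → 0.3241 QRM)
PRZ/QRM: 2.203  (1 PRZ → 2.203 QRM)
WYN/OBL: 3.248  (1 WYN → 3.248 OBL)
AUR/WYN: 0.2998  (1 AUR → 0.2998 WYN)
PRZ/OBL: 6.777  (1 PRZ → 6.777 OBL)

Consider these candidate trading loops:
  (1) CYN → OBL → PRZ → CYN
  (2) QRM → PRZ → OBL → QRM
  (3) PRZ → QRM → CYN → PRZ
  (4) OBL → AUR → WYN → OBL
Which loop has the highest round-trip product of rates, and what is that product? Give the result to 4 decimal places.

(1) 1.498 × 0.1528 × 4.767 = 1.09114
(2) 0.4578 × 6.777 × 0.3241 = 1.00552
(3) 2.203 × 2.131 × 0.2171 = 1.01920
(4) 1.239 × 0.2998 × 3.248 = 1.20648
Highest is cycle (4) at 1.2065 (>1, arbitrage).

1.2065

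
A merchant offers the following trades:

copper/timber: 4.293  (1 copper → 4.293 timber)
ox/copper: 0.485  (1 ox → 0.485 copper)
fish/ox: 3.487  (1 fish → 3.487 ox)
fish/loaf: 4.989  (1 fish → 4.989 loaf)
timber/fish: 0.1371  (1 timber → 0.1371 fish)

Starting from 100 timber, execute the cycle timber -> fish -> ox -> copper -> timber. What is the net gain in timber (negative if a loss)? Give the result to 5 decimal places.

-0.46129

100 timber × 0.1371 = 13.71 fish
13.71 fish × 3.487 = 47.80677 ox
47.80677 ox × 0.485 = 23.18628345 copper
23.18628345 copper × 4.293 = 99.53871485085 timber
Net change: 99.53871485085 − 100 = -0.46128514915 timber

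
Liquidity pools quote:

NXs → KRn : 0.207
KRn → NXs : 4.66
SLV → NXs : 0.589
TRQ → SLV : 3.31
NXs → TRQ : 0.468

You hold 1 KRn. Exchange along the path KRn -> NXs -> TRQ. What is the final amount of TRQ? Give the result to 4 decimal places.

2.1809

1 KRn × 4.66 = 4.66 NXs
4.66 NXs × 0.468 = 2.18088 TRQ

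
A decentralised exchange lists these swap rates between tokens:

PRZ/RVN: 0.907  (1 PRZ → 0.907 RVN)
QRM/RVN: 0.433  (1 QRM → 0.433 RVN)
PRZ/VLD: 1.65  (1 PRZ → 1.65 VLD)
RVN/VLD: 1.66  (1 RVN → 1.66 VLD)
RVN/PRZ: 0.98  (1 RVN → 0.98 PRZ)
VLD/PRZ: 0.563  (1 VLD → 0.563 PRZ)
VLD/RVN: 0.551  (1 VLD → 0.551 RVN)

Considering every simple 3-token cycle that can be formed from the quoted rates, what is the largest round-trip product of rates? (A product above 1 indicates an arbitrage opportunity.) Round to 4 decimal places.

0.8910

VLD→RVN→PRZ→VLD: 0.551 × 0.98 × 1.65 = 0.89097
VLD→PRZ→RVN→VLD: 0.563 × 0.907 × 1.66 = 0.84766
Maximum is VLD→RVN→PRZ→VLD at 0.8910; no arbitrage — every cycle loses value.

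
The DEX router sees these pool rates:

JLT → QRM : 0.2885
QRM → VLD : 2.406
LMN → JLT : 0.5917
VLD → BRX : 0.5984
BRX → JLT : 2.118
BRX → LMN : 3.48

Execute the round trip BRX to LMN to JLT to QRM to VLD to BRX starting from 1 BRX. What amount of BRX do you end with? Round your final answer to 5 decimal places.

0.85529

1 BRX × 3.48 = 3.48 LMN
3.48 LMN × 0.5917 = 2.059116 JLT
2.059116 JLT × 0.2885 = 0.594054966 QRM
0.594054966 QRM × 2.406 = 1.429296248196 VLD
1.429296248196 VLD × 0.5984 = 0.8552908749204864 BRX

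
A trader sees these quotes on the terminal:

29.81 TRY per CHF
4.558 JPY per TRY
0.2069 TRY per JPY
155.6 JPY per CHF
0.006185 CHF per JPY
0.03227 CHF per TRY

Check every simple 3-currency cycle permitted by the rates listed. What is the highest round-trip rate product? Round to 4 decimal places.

CHF→JPY→TRY→CHF: 155.6 × 0.2069 × 0.03227 = 1.03889
CHF→TRY→JPY→CHF: 29.81 × 4.558 × 0.006185 = 0.84038
Maximum is CHF→JPY→TRY→CHF at 1.0389; arbitrage exists.

1.0389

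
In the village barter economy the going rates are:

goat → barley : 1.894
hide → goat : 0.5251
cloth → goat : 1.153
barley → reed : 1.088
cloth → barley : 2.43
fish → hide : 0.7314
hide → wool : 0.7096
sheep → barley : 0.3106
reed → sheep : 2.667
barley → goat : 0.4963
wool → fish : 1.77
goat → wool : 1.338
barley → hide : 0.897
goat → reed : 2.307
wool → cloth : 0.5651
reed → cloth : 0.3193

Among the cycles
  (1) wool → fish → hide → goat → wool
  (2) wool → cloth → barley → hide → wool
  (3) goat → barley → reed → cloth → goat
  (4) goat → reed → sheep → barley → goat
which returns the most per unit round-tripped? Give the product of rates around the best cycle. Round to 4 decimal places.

(1) 1.77 × 0.7314 × 0.5251 × 1.338 = 0.90955
(2) 0.5651 × 2.43 × 0.897 × 0.7096 = 0.87405
(3) 1.894 × 1.088 × 0.3193 × 1.153 = 0.75864
(4) 2.307 × 2.667 × 0.3106 × 0.4963 = 0.94845
Highest is cycle (4) at 0.9485 (≤1, no arbitrage).

0.9485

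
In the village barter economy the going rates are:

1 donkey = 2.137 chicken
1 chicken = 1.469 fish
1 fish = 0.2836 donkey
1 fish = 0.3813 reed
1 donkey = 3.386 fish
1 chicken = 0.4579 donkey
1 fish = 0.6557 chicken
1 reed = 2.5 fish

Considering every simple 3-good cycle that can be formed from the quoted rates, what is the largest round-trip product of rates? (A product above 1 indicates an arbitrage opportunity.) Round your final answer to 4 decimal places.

chicken→donkey→fish→chicken: 0.4579 × 3.386 × 0.6557 = 1.01663
chicken→fish→donkey→chicken: 1.469 × 0.2836 × 2.137 = 0.89029
Maximum is chicken→donkey→fish→chicken at 1.0166; arbitrage exists.

1.0166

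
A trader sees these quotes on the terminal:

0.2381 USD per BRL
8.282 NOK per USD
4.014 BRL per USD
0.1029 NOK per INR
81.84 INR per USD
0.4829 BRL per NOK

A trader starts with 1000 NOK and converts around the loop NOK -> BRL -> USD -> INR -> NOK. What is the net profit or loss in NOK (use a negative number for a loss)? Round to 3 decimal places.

-31.728

1000 NOK × 0.4829 = 482.9 BRL
482.9 BRL × 0.2381 = 114.97849 USD
114.97849 USD × 81.84 = 9409.8396216 INR
9409.8396216 INR × 0.1029 = 968.27249706264 NOK
Net change: 968.27249706264 − 1000 = -31.72750293736 NOK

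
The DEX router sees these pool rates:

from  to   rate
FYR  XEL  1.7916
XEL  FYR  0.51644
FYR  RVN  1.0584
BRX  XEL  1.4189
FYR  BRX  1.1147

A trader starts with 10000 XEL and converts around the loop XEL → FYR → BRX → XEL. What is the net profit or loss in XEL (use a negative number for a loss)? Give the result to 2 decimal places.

10000 XEL × 0.51644 = 5164.4 FYR
5164.4 FYR × 1.1147 = 5756.75668 BRX
5756.75668 BRX × 1.4189 = 8168.262053252 XEL
Net change: 8168.262053252 − 10000 = -1831.737946748 XEL

-1831.74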